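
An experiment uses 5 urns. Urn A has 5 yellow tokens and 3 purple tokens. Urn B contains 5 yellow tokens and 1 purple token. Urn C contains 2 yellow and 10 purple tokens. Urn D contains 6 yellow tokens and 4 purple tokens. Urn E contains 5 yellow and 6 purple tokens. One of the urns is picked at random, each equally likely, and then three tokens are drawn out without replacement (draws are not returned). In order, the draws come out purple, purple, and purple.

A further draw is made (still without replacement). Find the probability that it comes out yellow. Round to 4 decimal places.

For each hypothesis, P(data | H) works out to: P(data | urn A) = (3/8)(2/7)(1/6) = 0.017857; P(data | urn B) = (1/6)(0/5) = 0; P(data | urn C) = (10/12)(9/11)(8/10) = 0.54545; P(data | urn D) = (4/10)(3/9)(2/8) = 0.033333; P(data | urn E) = (6/11)(5/10)(4/9) = 0.12121.
Weighting by the prior gives 1/5 · 0.017857 = 0.0035714, 1/5 · 0 = 0, 1/5 · 0.54545 = 0.10909, 1/5 · 0.033333 = 0.0066667, 1/5 · 0.12121 = 0.024242; with total 0.14357.
Dividing through by the total gives posterior P(urn A | data) = 0.024876, P(urn B | data) = 0, P(urn C | data) = 0.75984, P(urn D | data) = 0.046434, P(urn E | data) = 0.16885.
Averaging over the posterior, P(yellow next | data) = (1)(0.024876) + (2/9)(0.75984) + (6/7)(0.046434) + (5/8)(0.16885) = 0.33906.

0.3391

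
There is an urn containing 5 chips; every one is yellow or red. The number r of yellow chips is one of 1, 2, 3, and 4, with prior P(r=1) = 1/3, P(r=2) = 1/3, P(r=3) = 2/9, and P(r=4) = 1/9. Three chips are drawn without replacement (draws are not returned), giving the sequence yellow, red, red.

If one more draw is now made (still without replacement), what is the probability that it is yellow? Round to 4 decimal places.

The likelihood of the observed sequence under each hypothesis: P(data | r = 1) = (1/5)(4/4)(3/3) = 1/5; P(data | r = 2) = (2/5)(3/4)(2/3) = 1/5; P(data | r = 3) = (3/5)(2/4)(1/3) = 1/10; P(data | r = 4) = (4/5)(1/4)(0/3) = 0.
Multiplying each by its prior: 1/3 · 1/5 = 1/15, 1/3 · 1/5 = 1/15, 2/9 · 1/10 = 1/45, 1/9 · 0 = 0; with total 7/45.
The posterior is then P(r = 1 | data) = 3/7, P(r = 2 | data) = 3/7, P(r = 3 | data) = 1/7, P(r = 4 | data) = 0.
Averaging over the posterior, P(yellow next | data) = (0)(3/7) + (1/2)(3/7) + (1)(1/7) = 5/14.

0.3571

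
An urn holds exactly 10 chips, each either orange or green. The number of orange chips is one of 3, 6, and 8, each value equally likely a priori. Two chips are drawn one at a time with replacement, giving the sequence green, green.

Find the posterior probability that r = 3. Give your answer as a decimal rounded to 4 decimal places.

0.7101

For each hypothesis, P(data | H) works out to: P(data | r = 3) = (7/10)(7/10) = 49/100; P(data | r = 6) = (4/10)(4/10) = 4/25; P(data | r = 8) = (2/10)(2/10) = 1/25.
Weighting by the prior gives 1/3 · 49/100 = 49/300, 1/3 · 4/25 = 4/75, 1/3 · 1/25 = 1/75; these sum to 23/100.
Therefore the posterior P(r = 3 | data) = (49/300) / (23/100) = 49/69.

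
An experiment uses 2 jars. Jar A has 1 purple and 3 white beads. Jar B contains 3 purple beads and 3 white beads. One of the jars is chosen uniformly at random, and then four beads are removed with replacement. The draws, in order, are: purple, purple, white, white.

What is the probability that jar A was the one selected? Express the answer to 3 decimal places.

0.360

For each hypothesis, P(data | H) works out to: P(data | jar A) = (1/4)(1/4)(3/4)(3/4) = 9/256; P(data | jar B) = (3/6)(3/6)(3/6)(3/6) = 1/16.
The prior-weighted likelihoods are 1/2 · 9/256 = 9/512, 1/2 · 1/16 = 1/32; these sum to 25/512.
So P(jar A | data) = (9/512) / (25/512) = 9/25.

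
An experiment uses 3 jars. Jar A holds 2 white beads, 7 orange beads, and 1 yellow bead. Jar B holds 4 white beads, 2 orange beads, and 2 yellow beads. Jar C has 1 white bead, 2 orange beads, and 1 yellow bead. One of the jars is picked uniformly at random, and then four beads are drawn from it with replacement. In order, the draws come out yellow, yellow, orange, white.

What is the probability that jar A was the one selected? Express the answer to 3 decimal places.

For each hypothesis, P(data | H) works out to: P(data | jar A) = (1/10)(1/10)(7/10)(2/10) = 0.0014; P(data | jar B) = (2/8)(2/8)(2/8)(4/8) = 0.0078125; P(data | jar C) = (1/4)(1/4)(2/4)(1/4) = 0.0078125.
Weighting by the prior gives 1/3 · 0.0014 = 0.00046667, 1/3 · 0.0078125 = 0.0026042, 1/3 · 0.0078125 = 0.0026042; these sum to 0.005675.
By Bayes' rule, P(jar A | data) = (0.00046667) / (0.005675) = 0.082232.

0.082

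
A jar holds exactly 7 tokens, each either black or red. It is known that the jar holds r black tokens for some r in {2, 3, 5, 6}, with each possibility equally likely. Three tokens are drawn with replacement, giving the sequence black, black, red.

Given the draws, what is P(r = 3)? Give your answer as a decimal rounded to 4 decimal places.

The likelihood of the observed sequence under each hypothesis: P(data | r = 2) = (2/7)(2/7)(5/7) = 20/343; P(data | r = 3) = (3/7)(3/7)(4/7) = 36/343; P(data | r = 5) = (5/7)(5/7)(2/7) = 50/343; P(data | r = 6) = (6/7)(6/7)(1/7) = 36/343.
The prior-weighted likelihoods are 1/4 · 20/343 = 5/343, 1/4 · 36/343 = 9/343, 1/4 · 50/343 = 25/686, 1/4 · 36/343 = 9/343; summing to 71/686.
Hence P(r = 3 | data) = (9/343) / (71/686) = 18/71.

0.2535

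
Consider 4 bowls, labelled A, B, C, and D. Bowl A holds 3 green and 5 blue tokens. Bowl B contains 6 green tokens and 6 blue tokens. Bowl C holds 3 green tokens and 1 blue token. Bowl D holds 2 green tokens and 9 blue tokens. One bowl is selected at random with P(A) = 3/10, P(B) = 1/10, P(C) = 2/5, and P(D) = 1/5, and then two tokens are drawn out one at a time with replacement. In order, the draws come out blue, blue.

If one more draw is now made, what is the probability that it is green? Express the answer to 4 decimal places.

Under each hypothesis, the probability of the observed sequence is: P(data | bowl A) = (5/8)(5/8) = 0.39062; P(data | bowl B) = (6/12)(6/12) = 0.25; P(data | bowl C) = (1/4)(1/4) = 0.0625; P(data | bowl D) = (9/11)(9/11) = 0.66942.
The prior-weighted likelihoods are 3/10 · 0.39062 = 0.11719, 1/10 · 0.25 = 0.025, 2/5 · 0.0625 = 0.025, 1/5 · 0.66942 = 0.13388; these sum to 0.30107.
Normalising, the posterior is P(bowl A | data) = 0.38923, P(bowl B | data) = 0.083037, P(bowl C | data) = 0.083037, P(bowl D | data) = 0.44469.
So P(green next | data) = Σ P(green next | H) P(H | data) = (3/8)(0.38923) + (1/2)(0.083037) + (3/4)(0.083037) + (2/11)(0.44469) = 0.33061.

0.3306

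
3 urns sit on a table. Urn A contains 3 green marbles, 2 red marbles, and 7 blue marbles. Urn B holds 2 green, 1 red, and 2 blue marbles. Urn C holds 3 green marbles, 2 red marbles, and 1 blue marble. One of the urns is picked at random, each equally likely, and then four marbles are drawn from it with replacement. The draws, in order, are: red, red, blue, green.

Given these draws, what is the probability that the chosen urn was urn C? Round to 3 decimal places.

0.470

The likelihood of the observed sequence under each hypothesis: P(data | urn A) = (2/12)(2/12)(7/12)(3/12) = 0.0040509; P(data | urn B) = (1/5)(1/5)(2/5)(2/5) = 0.0064; P(data | urn C) = (2/6)(2/6)(1/6)(3/6) = 0.0092593.
Multiplying each by its prior: 1/3 · 0.0040509 = 0.0013503, 1/3 · 0.0064 = 0.0021333, 1/3 · 0.0092593 = 0.0030864; with total 0.0065701.
So P(urn C | data) = (0.0030864) / (0.0065701) = 0.46977.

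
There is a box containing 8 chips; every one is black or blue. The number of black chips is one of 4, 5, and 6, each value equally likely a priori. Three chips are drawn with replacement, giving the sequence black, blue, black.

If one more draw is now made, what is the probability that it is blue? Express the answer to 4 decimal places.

The likelihood of the observed sequence under each hypothesis: P(data | r = 4) = (4/8)(4/8)(4/8) = 0.125; P(data | r = 5) = (5/8)(3/8)(5/8) = 0.14648; P(data | r = 6) = (6/8)(2/8)(6/8) = 0.14062.
Weighting by the prior gives 1/3 · 0.125 = 0.041667, 1/3 · 0.14648 = 0.048828, 1/3 · 0.14062 = 0.046875; summing to 0.13737.
Normalising, the posterior is P(r = 4 | data) = 0.30332, P(r = 5 | data) = 0.35545, P(r = 6 | data) = 0.34123.
Averaging over the posterior, P(blue next | data) = (1/2)(0.30332) + (3/8)(0.35545) + (1/4)(0.34123) = 0.37026.

0.3703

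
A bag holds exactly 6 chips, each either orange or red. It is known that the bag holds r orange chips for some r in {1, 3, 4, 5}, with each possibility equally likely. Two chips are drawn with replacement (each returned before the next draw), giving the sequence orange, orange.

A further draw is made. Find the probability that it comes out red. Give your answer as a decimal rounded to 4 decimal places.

For each hypothesis, P(data | H) works out to: P(data | r = 1) = (1/6)(1/6) = 1/36; P(data | r = 3) = (3/6)(3/6) = 1/4; P(data | r = 4) = (4/6)(4/6) = 4/9; P(data | r = 5) = (5/6)(5/6) = 25/36.
Multiplying each by its prior: 1/4 · 1/36 = 1/144, 1/4 · 1/4 = 1/16, 1/4 · 4/9 = 1/9, 1/4 · 25/36 = 25/144; these sum to 17/48.
Normalising, the posterior is P(r = 1 | data) = 1/51, P(r = 3 | data) = 3/17, P(r = 4 | data) = 16/51, P(r = 5 | data) = 25/51.
So P(red next | data) = Σ P(red next | H) P(H | data) = (5/6)(1/51) + (1/2)(3/17) + (1/3)(16/51) + (1/6)(25/51) = 89/306.

0.2908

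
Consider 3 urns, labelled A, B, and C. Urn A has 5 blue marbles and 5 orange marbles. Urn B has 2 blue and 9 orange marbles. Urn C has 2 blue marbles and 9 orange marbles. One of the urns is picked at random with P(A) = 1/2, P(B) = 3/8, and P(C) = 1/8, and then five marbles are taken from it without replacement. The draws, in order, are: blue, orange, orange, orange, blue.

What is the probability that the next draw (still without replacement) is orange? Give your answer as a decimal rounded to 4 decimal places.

0.5885

Compute the likelihood of the observed sequence for each case: P(data | urn A) = (5/10)(5/9)(4/8)(3/7)(4/6) = 0.039683; P(data | urn B) = (2/11)(9/10)(8/9)(7/8)(1/7) = 0.018182; P(data | urn C) = (2/11)(9/10)(8/9)(7/8)(1/7) = 0.018182.
The prior-weighted likelihoods are 1/2 · 0.039683 = 0.019841, 3/8 · 0.018182 = 0.0068182, 1/8 · 0.018182 = 0.0022727; summing to 0.028932.
The posterior is then P(urn A | data) = 0.68579, P(urn B | data) = 0.23566, P(urn C | data) = 0.078554.
The predictive probability is P(orange next | data) = (2/5)(0.68579) + (1)(0.23566) + (1)(0.078554) = 0.58853.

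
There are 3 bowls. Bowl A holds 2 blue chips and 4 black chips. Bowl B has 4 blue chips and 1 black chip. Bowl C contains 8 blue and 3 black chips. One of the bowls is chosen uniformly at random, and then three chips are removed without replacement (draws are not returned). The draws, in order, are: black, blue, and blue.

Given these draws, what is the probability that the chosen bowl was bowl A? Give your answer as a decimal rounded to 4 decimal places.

0.1528

Compute the likelihood of the observed sequence for each case: P(data | bowl A) = (4/6)(2/5)(1/4) = 1/15; P(data | bowl B) = (1/5)(4/4)(3/3) = 1/5; P(data | bowl C) = (3/11)(8/10)(7/9) = 28/165.
The prior-weighted likelihoods are 1/3 · 1/15 = 1/45, 1/3 · 1/5 = 1/15, 1/3 · 28/165 = 28/495; with total 8/55.
Hence P(bowl A | data) = (1/45) / (8/55) = 11/72.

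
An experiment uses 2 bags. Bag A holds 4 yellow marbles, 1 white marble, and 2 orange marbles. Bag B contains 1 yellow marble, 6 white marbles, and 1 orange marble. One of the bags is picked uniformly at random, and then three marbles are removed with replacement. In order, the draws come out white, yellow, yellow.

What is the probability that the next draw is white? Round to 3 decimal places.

0.265

Under each hypothesis, the probability of the observed sequence is: P(data | bag A) = (1/7)(4/7)(4/7) = 0.046647; P(data | bag B) = (6/8)(1/8)(1/8) = 0.011719.
Weighting by the prior gives 1/2 · 0.046647 = 0.023324, 1/2 · 0.011719 = 0.0058594; summing to 0.029183.
Dividing through by the total gives posterior P(bag A | data) = 0.79922, P(bag B | data) = 0.20078.
Averaging over the posterior, P(white next | data) = (1/7)(0.79922) + (3/4)(0.20078) = 0.26476.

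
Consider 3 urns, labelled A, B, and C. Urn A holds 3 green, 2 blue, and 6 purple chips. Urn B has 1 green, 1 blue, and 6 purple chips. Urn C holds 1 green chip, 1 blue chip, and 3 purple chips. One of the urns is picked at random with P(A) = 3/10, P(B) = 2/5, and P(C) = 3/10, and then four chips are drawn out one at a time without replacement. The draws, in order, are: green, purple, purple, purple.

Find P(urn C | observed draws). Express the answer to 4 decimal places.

0.2622

Compute the likelihood of the observed sequence for each case: P(data | urn A) = (3/11)(6/10)(5/9)(4/8) = 0.045455; P(data | urn B) = (1/8)(6/7)(5/6)(4/5) = 0.071429; P(data | urn C) = (1/5)(3/4)(2/3)(1/2) = 0.05.
Weighting by the prior gives 3/10 · 0.045455 = 0.013636, 2/5 · 0.071429 = 0.028571, 3/10 · 0.05 = 0.015; summing to 0.057208.
By Bayes' rule, P(urn C | data) = (0.015) / (0.057208) = 0.2622.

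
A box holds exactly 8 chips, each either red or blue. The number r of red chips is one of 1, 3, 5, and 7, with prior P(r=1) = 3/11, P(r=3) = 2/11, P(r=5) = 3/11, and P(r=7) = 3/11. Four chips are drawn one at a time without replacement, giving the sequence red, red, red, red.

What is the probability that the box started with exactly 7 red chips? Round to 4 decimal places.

0.8750

Compute the likelihood of the observed sequence for each case: P(data | r = 1) = (1/8)(0/7) = 0; P(data | r = 3) = (3/8)(2/7)(1/6)(0/5) = 0; P(data | r = 5) = (5/8)(4/7)(3/6)(2/5) = 1/14; P(data | r = 7) = (7/8)(6/7)(5/6)(4/5) = 1/2.
The prior-weighted likelihoods are 3/11 · 0 = 0, 2/11 · 0 = 0, 3/11 · 1/14 = 3/154, 3/11 · 1/2 = 3/22; these sum to 12/77.
So P(r = 7 | data) = (3/22) / (12/77) = 7/8.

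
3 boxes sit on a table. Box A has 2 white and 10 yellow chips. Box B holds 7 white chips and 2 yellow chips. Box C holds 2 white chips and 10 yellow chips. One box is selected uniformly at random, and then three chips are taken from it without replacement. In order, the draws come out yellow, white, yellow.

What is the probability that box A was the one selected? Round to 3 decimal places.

0.454

Compute the likelihood of the observed sequence for each case: P(data | box A) = (10/12)(2/11)(9/10) = 0.13636; P(data | box B) = (2/9)(7/8)(1/7) = 0.027778; P(data | box C) = (10/12)(2/11)(9/10) = 0.13636.
Multiplying each by its prior: 1/3 · 0.13636 = 0.045455, 1/3 · 0.027778 = 0.0092593, 1/3 · 0.13636 = 0.045455; these sum to 0.10017.
So P(box A | data) = (0.045455) / (0.10017) = 0.45378.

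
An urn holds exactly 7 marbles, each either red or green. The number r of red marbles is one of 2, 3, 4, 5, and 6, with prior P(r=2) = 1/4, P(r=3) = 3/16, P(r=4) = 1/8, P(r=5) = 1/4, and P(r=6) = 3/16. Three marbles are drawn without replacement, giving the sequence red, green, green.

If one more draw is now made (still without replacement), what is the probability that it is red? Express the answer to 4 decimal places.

The likelihood of the observed sequence under each hypothesis: P(data | r = 2) = (2/7)(5/6)(4/5) = 4/21; P(data | r = 3) = (3/7)(4/6)(3/5) = 6/35; P(data | r = 4) = (4/7)(3/6)(2/5) = 4/35; P(data | r = 5) = (5/7)(2/6)(1/5) = 1/21; P(data | r = 6) = (6/7)(1/6)(0/5) = 0.
The prior-weighted likelihoods are 1/4 · 4/21 = 1/21, 3/16 · 6/35 = 9/280, 1/8 · 4/35 = 1/70, 1/4 · 1/21 = 1/84, 3/16 · 0 = 0; with total 89/840.
The posterior is then P(r = 2 | data) = 40/89, P(r = 3 | data) = 27/89, P(r = 4 | data) = 12/89, P(r = 5 | data) = 10/89, P(r = 6 | data) = 0.
Averaging over the posterior, P(red next | data) = (1/4)(40/89) + (1/2)(27/89) + (3/4)(12/89) + (1)(10/89) = 85/178.

0.4775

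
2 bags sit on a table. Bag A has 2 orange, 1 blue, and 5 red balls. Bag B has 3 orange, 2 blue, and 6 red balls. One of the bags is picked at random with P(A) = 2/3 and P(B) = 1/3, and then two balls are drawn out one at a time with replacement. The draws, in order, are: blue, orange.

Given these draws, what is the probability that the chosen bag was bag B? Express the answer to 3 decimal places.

0.442

Compute the likelihood of the observed sequence for each case: P(data | bag A) = (1/8)(2/8) = 0.03125; P(data | bag B) = (2/11)(3/11) = 0.049587.
Weighting by the prior gives 2/3 · 0.03125 = 0.020833, 1/3 · 0.049587 = 0.016529; summing to 0.037362.
Hence P(bag B | data) = (0.016529) / (0.037362) = 0.4424.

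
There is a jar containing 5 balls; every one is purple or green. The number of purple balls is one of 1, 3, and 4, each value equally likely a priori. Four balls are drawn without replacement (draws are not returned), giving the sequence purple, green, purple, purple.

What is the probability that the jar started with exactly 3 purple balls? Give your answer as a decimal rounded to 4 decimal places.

0.3333

Under each hypothesis, the probability of the observed sequence is: P(data | r = 1) = (1/5)(4/4)(0/3) = 0; P(data | r = 3) = (3/5)(2/4)(2/3)(1/2) = 1/10; P(data | r = 4) = (4/5)(1/4)(3/3)(2/2) = 1/5.
Weighting by the prior gives 1/3 · 0 = 0, 1/3 · 1/10 = 1/30, 1/3 · 1/5 = 1/15; with total 1/10.
By Bayes' rule, P(r = 3 | data) = (1/30) / (1/10) = 1/3.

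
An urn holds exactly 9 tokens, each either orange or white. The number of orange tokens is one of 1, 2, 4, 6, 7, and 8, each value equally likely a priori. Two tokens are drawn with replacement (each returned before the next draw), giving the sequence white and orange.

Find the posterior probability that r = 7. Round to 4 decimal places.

Compute the likelihood of the observed sequence for each case: P(data | r = 1) = (8/9)(1/9) = 8/81; P(data | r = 2) = (7/9)(2/9) = 14/81; P(data | r = 4) = (5/9)(4/9) = 20/81; P(data | r = 6) = (3/9)(6/9) = 2/9; P(data | r = 7) = (2/9)(7/9) = 14/81; P(data | r = 8) = (1/9)(8/9) = 8/81.
The prior-weighted likelihoods are 1/6 · 8/81 = 4/243, 1/6 · 14/81 = 7/243, 1/6 · 20/81 = 10/243, 1/6 · 2/9 = 1/27, 1/6 · 14/81 = 7/243, 1/6 · 8/81 = 4/243; summing to 41/243.
So P(r = 7 | data) = (7/243) / (41/243) = 7/41.

0.1707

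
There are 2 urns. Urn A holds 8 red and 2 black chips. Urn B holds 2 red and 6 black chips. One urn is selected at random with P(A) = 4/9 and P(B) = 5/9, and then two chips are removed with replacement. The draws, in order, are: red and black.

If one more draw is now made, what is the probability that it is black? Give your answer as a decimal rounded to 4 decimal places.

0.5269

Under each hypothesis, the probability of the observed sequence is: P(data | urn A) = (8/10)(2/10) = 0.16; P(data | urn B) = (2/8)(6/8) = 0.1875.
The prior-weighted likelihoods are 4/9 · 0.16 = 0.071111, 5/9 · 0.1875 = 0.10417; these sum to 0.17528.
The posterior is then P(urn A | data) = 0.40571, P(urn B | data) = 0.59429.
Averaging over the posterior, P(black next | data) = (1/5)(0.40571) + (3/4)(0.59429) = 0.52686.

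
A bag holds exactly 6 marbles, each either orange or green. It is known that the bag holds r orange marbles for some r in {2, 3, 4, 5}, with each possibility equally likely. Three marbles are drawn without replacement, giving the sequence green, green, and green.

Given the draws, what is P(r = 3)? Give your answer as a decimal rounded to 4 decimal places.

0.2000

For each hypothesis, P(data | H) works out to: P(data | r = 2) = (4/6)(3/5)(2/4) = 1/5; P(data | r = 3) = (3/6)(2/5)(1/4) = 1/20; P(data | r = 4) = (2/6)(1/5)(0/4) = 0; P(data | r = 5) = (1/6)(0/5) = 0.
The prior-weighted likelihoods are 1/4 · 1/5 = 1/20, 1/4 · 1/20 = 1/80, 1/4 · 0 = 0, 1/4 · 0 = 0; summing to 1/16.
Hence P(r = 3 | data) = (1/80) / (1/16) = 1/5.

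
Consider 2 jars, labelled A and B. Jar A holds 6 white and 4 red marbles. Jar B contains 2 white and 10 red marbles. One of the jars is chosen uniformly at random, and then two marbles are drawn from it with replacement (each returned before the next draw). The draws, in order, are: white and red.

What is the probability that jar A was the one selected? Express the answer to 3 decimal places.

0.633

Compute the likelihood of the observed sequence for each case: P(data | jar A) = (6/10)(4/10) = 0.24; P(data | jar B) = (2/12)(10/12) = 0.13889.
Multiplying each by its prior: 1/2 · 0.24 = 0.12, 1/2 · 0.13889 = 0.069444; these sum to 0.18944.
Hence P(jar A | data) = (0.12) / (0.18944) = 0.63343.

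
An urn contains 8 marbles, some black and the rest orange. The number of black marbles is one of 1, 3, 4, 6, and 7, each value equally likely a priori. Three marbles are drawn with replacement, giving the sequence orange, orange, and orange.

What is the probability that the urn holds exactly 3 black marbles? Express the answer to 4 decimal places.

0.2311

Compute the likelihood of the observed sequence for each case: P(data | r = 1) = (7/8)(7/8)(7/8) = 0.66992; P(data | r = 3) = (5/8)(5/8)(5/8) = 0.24414; P(data | r = 4) = (4/8)(4/8)(4/8) = 0.125; P(data | r = 6) = (2/8)(2/8)(2/8) = 0.015625; P(data | r = 7) = (1/8)(1/8)(1/8) = 0.0019531.
Weighting by the prior gives 1/5 · 0.66992 = 0.13398, 1/5 · 0.24414 = 0.048828, 1/5 · 0.125 = 0.025, 1/5 · 0.015625 = 0.003125, 1/5 · 0.0019531 = 0.00039063; these sum to 0.21133.
So P(r = 3 | data) = (0.048828) / (0.21133) = 0.23105.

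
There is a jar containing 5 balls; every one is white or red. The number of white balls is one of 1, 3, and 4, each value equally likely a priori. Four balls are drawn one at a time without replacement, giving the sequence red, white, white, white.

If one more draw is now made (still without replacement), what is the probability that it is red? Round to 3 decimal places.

0.333

For each hypothesis, P(data | H) works out to: P(data | r = 1) = (4/5)(1/4)(0/3) = 0; P(data | r = 3) = (2/5)(3/4)(2/3)(1/2) = 1/10; P(data | r = 4) = (1/5)(4/4)(3/3)(2/2) = 1/5.
Weighting by the prior gives 1/3 · 0 = 0, 1/3 · 1/10 = 1/30, 1/3 · 1/5 = 1/15; with total 1/10.
Dividing through by the total gives posterior P(r = 1 | data) = 0, P(r = 3 | data) = 1/3, P(r = 4 | data) = 2/3.
So P(red next | data) = Σ P(red next | H) P(H | data) = (1)(1/3) + (0)(2/3) = 1/3.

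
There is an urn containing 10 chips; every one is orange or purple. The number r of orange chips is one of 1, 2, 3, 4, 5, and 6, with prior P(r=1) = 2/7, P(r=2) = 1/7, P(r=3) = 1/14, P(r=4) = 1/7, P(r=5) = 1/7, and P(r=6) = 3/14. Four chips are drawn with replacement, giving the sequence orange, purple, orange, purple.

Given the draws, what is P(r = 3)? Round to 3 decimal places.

0.082

The likelihood of the observed sequence under each hypothesis: P(data | r = 1) = (1/10)(9/10)(1/10)(9/10) = 0.0081; P(data | r = 2) = (2/10)(8/10)(2/10)(8/10) = 0.0256; P(data | r = 3) = (3/10)(7/10)(3/10)(7/10) = 0.0441; P(data | r = 4) = (4/10)(6/10)(4/10)(6/10) = 0.0576; P(data | r = 5) = (5/10)(5/10)(5/10)(5/10) = 0.0625; P(data | r = 6) = (6/10)(4/10)(6/10)(4/10) = 0.0576.
Multiplying each by its prior: 2/7 · 0.0081 = 0.0023143, 1/7 · 0.0256 = 0.0036571, 1/14 · 0.0441 = 0.00315, 1/7 · 0.0576 = 0.0082286, 1/7 · 0.0625 = 0.0089286, 3/14 · 0.0576 = 0.012343; with total 0.038621.
Therefore the posterior P(r = 3 | data) = (0.00315) / (0.038621) = 0.081561.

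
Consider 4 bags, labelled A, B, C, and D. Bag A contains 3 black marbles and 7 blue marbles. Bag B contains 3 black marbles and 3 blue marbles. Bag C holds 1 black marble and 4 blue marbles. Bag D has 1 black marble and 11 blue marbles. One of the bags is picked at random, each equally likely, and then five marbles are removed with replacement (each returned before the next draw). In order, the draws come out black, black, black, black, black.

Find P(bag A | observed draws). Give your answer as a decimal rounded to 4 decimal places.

0.0715

The likelihood of the observed sequence under each hypothesis: P(data | bag A) = (3/10)(3/10)(3/10)(3/10)(3/10) = 0.00243; P(data | bag B) = (3/6)(3/6)(3/6)(3/6)(3/6) = 0.03125; P(data | bag C) = (1/5)(1/5)(1/5)(1/5)(1/5) = 0.00032; P(data | bag D) = (1/12)(1/12)(1/12)(1/12)(1/12) = 4.0188e-06.
Weighting by the prior gives 1/4 · 0.00243 = 0.0006075, 1/4 · 0.03125 = 0.0078125, 1/4 · 0.00032 = 8e-05, 1/4 · 4.0188e-06 = 1.0047e-06; summing to 0.008501.
So P(bag A | data) = (0.0006075) / (0.008501) = 0.071462.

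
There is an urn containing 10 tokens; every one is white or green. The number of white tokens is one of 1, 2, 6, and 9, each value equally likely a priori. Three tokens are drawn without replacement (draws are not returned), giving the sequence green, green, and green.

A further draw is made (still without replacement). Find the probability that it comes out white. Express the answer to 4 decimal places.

0.2183

Compute the likelihood of the observed sequence for each case: P(data | r = 1) = (9/10)(8/9)(7/8) = 7/10; P(data | r = 2) = (8/10)(7/9)(6/8) = 7/15; P(data | r = 6) = (4/10)(3/9)(2/8) = 1/30; P(data | r = 9) = (1/10)(0/9) = 0.
Weighting by the prior gives 1/4 · 7/10 = 7/40, 1/4 · 7/15 = 7/60, 1/4 · 1/30 = 1/120, 1/4 · 0 = 0; summing to 3/10.
Normalising, the posterior is P(r = 1 | data) = 7/12, P(r = 2 | data) = 7/18, P(r = 6 | data) = 1/36, P(r = 9 | data) = 0.
So P(white next | data) = Σ P(white next | H) P(H | data) = (1/7)(7/12) + (2/7)(7/18) + (6/7)(1/36) = 55/252.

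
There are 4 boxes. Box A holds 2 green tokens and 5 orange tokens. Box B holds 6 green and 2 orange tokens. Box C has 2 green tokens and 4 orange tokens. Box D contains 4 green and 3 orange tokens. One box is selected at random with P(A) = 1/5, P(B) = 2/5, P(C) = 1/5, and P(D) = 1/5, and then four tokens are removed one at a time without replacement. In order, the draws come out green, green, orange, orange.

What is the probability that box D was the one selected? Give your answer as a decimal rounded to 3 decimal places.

Compute the likelihood of the observed sequence for each case: P(data | box A) = (2/7)(1/6)(5/5)(4/4) = 1/21; P(data | box B) = (6/8)(5/7)(2/6)(1/5) = 1/28; P(data | box C) = (2/6)(1/5)(4/4)(3/3) = 1/15; P(data | box D) = (4/7)(3/6)(3/5)(2/4) = 3/35.
Weighting by the prior gives 1/5 · 1/21 = 1/105, 2/5 · 1/28 = 1/70, 1/5 · 1/15 = 1/75, 1/5 · 3/35 = 3/175; these sum to 19/350.
So P(box D | data) = (3/175) / (19/350) = 6/19.

0.316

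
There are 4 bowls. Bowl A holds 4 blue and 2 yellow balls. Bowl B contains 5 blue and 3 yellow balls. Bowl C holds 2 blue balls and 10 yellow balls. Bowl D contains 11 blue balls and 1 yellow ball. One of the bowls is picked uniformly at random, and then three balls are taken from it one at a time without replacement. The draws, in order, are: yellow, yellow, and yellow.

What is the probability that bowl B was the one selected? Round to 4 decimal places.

0.0317

For each hypothesis, P(data | H) works out to: P(data | bowl A) = (2/6)(1/5)(0/4) = 0; P(data | bowl B) = (3/8)(2/7)(1/6) = 0.017857; P(data | bowl C) = (10/12)(9/11)(8/10) = 0.54545; P(data | bowl D) = (1/12)(0/11) = 0.
Multiplying each by its prior: 1/4 · 0 = 0, 1/4 · 0.017857 = 0.0044643, 1/4 · 0.54545 = 0.13636, 1/4 · 0 = 0; these sum to 0.14083.
So P(bowl B | data) = (0.0044643) / (0.14083) = 0.0317.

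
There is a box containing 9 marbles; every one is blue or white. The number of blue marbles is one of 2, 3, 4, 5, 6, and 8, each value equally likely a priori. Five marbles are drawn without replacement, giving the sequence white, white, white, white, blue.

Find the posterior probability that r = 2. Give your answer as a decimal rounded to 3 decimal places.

0.500

For each hypothesis, P(data | H) works out to: P(data | r = 2) = (7/9)(6/8)(5/7)(4/6)(2/5) = 1/9; P(data | r = 3) = (6/9)(5/8)(4/7)(3/6)(3/5) = 1/14; P(data | r = 4) = (5/9)(4/8)(3/7)(2/6)(4/5) = 2/63; P(data | r = 5) = (4/9)(3/8)(2/7)(1/6)(5/5) = 1/126; P(data | r = 6) = (3/9)(2/8)(1/7)(0/6) = 0; P(data | r = 8) = (1/9)(0/8) = 0.
Weighting by the prior gives 1/6 · 1/9 = 1/54, 1/6 · 1/14 = 1/84, 1/6 · 2/63 = 1/189, 1/6 · 1/126 = 1/756, 1/6 · 0 = 0, 1/6 · 0 = 0; with total 1/27.
So P(r = 2 | data) = (1/54) / (1/27) = 1/2.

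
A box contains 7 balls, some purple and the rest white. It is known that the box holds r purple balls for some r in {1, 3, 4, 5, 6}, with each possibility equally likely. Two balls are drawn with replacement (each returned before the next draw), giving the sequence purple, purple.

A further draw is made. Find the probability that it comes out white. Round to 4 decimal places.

0.2890

For each hypothesis, P(data | H) works out to: P(data | r = 1) = (1/7)(1/7) = 1/49; P(data | r = 3) = (3/7)(3/7) = 9/49; P(data | r = 4) = (4/7)(4/7) = 16/49; P(data | r = 5) = (5/7)(5/7) = 25/49; P(data | r = 6) = (6/7)(6/7) = 36/49.
Multiplying each by its prior: 1/5 · 1/49 = 1/245, 1/5 · 9/49 = 9/245, 1/5 · 16/49 = 16/245, 1/5 · 25/49 = 5/49, 1/5 · 36/49 = 36/245; summing to 87/245.
The posterior is then P(r = 1 | data) = 1/87, P(r = 3 | data) = 3/29, P(r = 4 | data) = 16/87, P(r = 5 | data) = 25/87, P(r = 6 | data) = 12/29.
So P(white next | data) = Σ P(white next | H) P(H | data) = (6/7)(1/87) + (4/7)(3/29) + (3/7)(16/87) + (2/7)(25/87) + (1/7)(12/29) = 176/609.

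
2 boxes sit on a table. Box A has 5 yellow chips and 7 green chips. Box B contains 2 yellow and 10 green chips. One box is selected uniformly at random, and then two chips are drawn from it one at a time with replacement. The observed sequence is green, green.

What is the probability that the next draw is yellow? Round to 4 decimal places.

0.2489

Under each hypothesis, the probability of the observed sequence is: P(data | box A) = (7/12)(7/12) = 49/144; P(data | box B) = (10/12)(10/12) = 25/36.
Multiplying each by its prior: 1/2 · 49/144 = 49/288, 1/2 · 25/36 = 25/72; with total 149/288.
Normalising, the posterior is P(box A | data) = 0.32886, P(box B | data) = 0.67114.
Averaging over the posterior, P(yellow next | data) = (5/12)(0.32886) + (1/6)(0.67114) = 0.24888.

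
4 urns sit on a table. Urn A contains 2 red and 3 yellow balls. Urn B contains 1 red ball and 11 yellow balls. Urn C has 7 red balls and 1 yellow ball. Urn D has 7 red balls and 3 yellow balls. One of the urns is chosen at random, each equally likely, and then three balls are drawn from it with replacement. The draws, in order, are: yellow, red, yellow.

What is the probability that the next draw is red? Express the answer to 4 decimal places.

0.4111

Compute the likelihood of the observed sequence for each case: P(data | urn A) = (3/5)(2/5)(3/5) = 0.144; P(data | urn B) = (11/12)(1/12)(11/12) = 0.070023; P(data | urn C) = (1/8)(7/8)(1/8) = 0.013672; P(data | urn D) = (3/10)(7/10)(3/10) = 0.063.
Multiplying each by its prior: 1/4 · 0.144 = 0.036, 1/4 · 0.070023 = 0.017506, 1/4 · 0.013672 = 0.003418, 1/4 · 0.063 = 0.01575; these sum to 0.072674.
The posterior is then P(urn A | data) = 0.49536, P(urn B | data) = 0.24088, P(urn C | data) = 0.047032, P(urn D | data) = 0.21672.
The predictive probability is P(red next | data) = (2/5)(0.49536) + (1/12)(0.24088) + (7/8)(0.047032) + (7/10)(0.21672) = 0.41108.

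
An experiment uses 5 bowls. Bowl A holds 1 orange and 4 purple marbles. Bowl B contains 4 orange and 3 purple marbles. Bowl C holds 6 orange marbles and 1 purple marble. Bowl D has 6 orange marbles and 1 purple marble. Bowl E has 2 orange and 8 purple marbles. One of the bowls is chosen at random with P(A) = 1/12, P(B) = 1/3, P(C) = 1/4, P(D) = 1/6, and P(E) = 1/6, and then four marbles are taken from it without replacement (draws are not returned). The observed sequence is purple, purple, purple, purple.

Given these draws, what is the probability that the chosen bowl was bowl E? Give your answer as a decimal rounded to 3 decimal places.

Compute the likelihood of the observed sequence for each case: P(data | bowl A) = (4/5)(3/4)(2/3)(1/2) = 1/5; P(data | bowl B) = (3/7)(2/6)(1/5)(0/4) = 0; P(data | bowl C) = (1/7)(0/6) = 0; P(data | bowl D) = (1/7)(0/6) = 0; P(data | bowl E) = (8/10)(7/9)(6/8)(5/7) = 1/3.
Multiplying each by its prior: 1/12 · 1/5 = 1/60, 1/3 · 0 = 0, 1/4 · 0 = 0, 1/6 · 0 = 0, 1/6 · 1/3 = 1/18; these sum to 13/180.
Therefore the posterior P(bowl E | data) = (1/18) / (13/180) = 10/13.

0.769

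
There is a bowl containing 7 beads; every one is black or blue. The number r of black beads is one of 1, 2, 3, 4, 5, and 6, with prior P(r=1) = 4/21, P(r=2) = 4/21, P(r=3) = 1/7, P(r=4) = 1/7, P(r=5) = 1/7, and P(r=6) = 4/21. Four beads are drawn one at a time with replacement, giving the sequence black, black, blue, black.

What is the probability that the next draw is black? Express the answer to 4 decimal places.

0.6647

The likelihood of the observed sequence under each hypothesis: P(data | r = 1) = (1/7)(1/7)(6/7)(1/7) = 0.002499; P(data | r = 2) = (2/7)(2/7)(5/7)(2/7) = 0.01666; P(data | r = 3) = (3/7)(3/7)(4/7)(3/7) = 0.044981; P(data | r = 4) = (4/7)(4/7)(3/7)(4/7) = 0.079967; P(data | r = 5) = (5/7)(5/7)(2/7)(5/7) = 0.10412; P(data | r = 6) = (6/7)(6/7)(1/7)(6/7) = 0.089963.
Multiplying each by its prior: 4/21 · 0.002499 = 0.00047599, 4/21 · 0.01666 = 0.0031733, 1/7 · 0.044981 = 0.0064259, 1/7 · 0.079967 = 0.011424, 1/7 · 0.10412 = 0.014875, 4/21 · 0.089963 = 0.017136; with total 0.053509.
Normalising, the posterior is P(r = 1 | data) = 0.0088955, P(r = 2 | data) = 0.059303, P(r = 3 | data) = 0.12009, P(r = 4 | data) = 0.21349, P(r = 5 | data) = 0.27798, P(r = 6 | data) = 0.32024.
Averaging over the posterior, P(black next | data) = (1/7)(0.0088955) + (2/7)(0.059303) + (3/7)(0.12009) + (4/7)(0.21349) + (5/7)(0.27798) + (6/7)(0.32024) = 0.66473.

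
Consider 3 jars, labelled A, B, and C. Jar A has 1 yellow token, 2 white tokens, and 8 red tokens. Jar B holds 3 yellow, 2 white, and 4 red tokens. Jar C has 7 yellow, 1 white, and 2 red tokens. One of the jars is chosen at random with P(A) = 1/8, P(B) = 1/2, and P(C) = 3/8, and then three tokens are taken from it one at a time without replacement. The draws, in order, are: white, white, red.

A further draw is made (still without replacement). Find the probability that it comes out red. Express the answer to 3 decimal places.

0.576

The likelihood of the observed sequence under each hypothesis: P(data | jar A) = (2/11)(1/10)(8/9) = 0.016162; P(data | jar B) = (2/9)(1/8)(4/7) = 0.015873; P(data | jar C) = (1/10)(0/9) = 0.
The prior-weighted likelihoods are 1/8 · 0.016162 = 0.0020202, 1/2 · 0.015873 = 0.0079365, 3/8 · 0 = 0; these sum to 0.0099567.
The posterior is then P(jar A | data) = 0.2029, P(jar B | data) = 0.7971, P(jar C | data) = 0.
So P(red next | data) = Σ P(red next | H) P(H | data) = (7/8)(0.2029) + (1/2)(0.7971) = 0.57609.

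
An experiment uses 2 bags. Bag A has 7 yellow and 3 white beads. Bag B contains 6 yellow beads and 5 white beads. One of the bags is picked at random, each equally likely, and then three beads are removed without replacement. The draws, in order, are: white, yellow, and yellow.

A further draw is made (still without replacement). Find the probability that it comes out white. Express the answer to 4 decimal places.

0.3852

For each hypothesis, P(data | H) works out to: P(data | bag A) = (3/10)(7/9)(6/8) = 0.175; P(data | bag B) = (5/11)(6/10)(5/9) = 0.15152.
The prior-weighted likelihoods are 1/2 · 0.175 = 0.0875, 1/2 · 0.15152 = 0.075758; summing to 0.16326.
Normalising, the posterior is P(bag A | data) = 0.53596, P(bag B | data) = 0.46404.
The predictive probability is P(white next | data) = (2/7)(0.53596) + (1/2)(0.46404) = 0.38515.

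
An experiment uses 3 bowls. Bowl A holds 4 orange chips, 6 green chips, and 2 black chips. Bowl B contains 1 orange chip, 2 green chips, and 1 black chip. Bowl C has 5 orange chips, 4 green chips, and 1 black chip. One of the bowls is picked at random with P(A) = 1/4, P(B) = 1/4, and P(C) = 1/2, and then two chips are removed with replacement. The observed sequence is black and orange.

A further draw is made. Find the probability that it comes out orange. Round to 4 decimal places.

0.3859

Under each hypothesis, the probability of the observed sequence is: P(data | bowl A) = (2/12)(4/12) = 0.055556; P(data | bowl B) = (1/4)(1/4) = 0.0625; P(data | bowl C) = (1/10)(5/10) = 0.05.
Multiplying each by its prior: 1/4 · 0.055556 = 0.013889, 1/4 · 0.0625 = 0.015625, 1/2 · 0.05 = 0.025; summing to 0.054514.
Normalising, the posterior is P(bowl A | data) = 0.25478, P(bowl B | data) = 0.28662, P(bowl C | data) = 0.4586.
So P(orange next | data) = Σ P(orange next | H) P(H | data) = (1/3)(0.25478) + (1/4)(0.28662) + (1/2)(0.4586) = 0.38588.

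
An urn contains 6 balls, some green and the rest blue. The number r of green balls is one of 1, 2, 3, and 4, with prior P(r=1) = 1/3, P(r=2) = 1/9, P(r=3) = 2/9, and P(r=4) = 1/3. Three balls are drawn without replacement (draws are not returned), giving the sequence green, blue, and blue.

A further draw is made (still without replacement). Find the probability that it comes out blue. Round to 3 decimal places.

The likelihood of the observed sequence under each hypothesis: P(data | r = 1) = (1/6)(5/5)(4/4) = 1/6; P(data | r = 2) = (2/6)(4/5)(3/4) = 1/5; P(data | r = 3) = (3/6)(3/5)(2/4) = 3/20; P(data | r = 4) = (4/6)(2/5)(1/4) = 1/15.
Multiplying each by its prior: 1/3 · 1/6 = 1/18, 1/9 · 1/5 = 1/45, 2/9 · 3/20 = 1/30, 1/3 · 1/15 = 1/45; summing to 2/15.
Normalising, the posterior is P(r = 1 | data) = 5/12, P(r = 2 | data) = 1/6, P(r = 3 | data) = 1/4, P(r = 4 | data) = 1/6.
So P(blue next | data) = Σ P(blue next | H) P(H | data) = (1)(5/12) + (2/3)(1/6) + (1/3)(1/4) + (0)(1/6) = 11/18.

0.611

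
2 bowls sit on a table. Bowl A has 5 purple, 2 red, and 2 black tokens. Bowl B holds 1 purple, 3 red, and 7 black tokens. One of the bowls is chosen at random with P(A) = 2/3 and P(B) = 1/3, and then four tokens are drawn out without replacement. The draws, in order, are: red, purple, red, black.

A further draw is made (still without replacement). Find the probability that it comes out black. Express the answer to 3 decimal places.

0.388

Compute the likelihood of the observed sequence for each case: P(data | bowl A) = (2/9)(5/8)(1/7)(2/6) = 0.0066138; P(data | bowl B) = (3/11)(1/10)(2/9)(7/8) = 0.005303.
Multiplying each by its prior: 2/3 · 0.0066138 = 0.0044092, 1/3 · 0.005303 = 0.0017677; with total 0.0061768.
Dividing through by the total gives posterior P(bowl A | data) = 0.71382, P(bowl B | data) = 0.28618.
So P(black next | data) = Σ P(black next | H) P(H | data) = (1/5)(0.71382) + (6/7)(0.28618) = 0.38806.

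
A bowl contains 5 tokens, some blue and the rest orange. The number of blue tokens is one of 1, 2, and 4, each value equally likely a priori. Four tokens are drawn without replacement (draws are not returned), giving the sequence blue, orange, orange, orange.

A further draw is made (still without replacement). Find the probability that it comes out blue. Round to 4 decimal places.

The likelihood of the observed sequence under each hypothesis: P(data | r = 1) = (1/5)(4/4)(3/3)(2/2) = 1/5; P(data | r = 2) = (2/5)(3/4)(2/3)(1/2) = 1/10; P(data | r = 4) = (4/5)(1/4)(0/3) = 0.
Weighting by the prior gives 1/3 · 1/5 = 1/15, 1/3 · 1/10 = 1/30, 1/3 · 0 = 0; these sum to 1/10.
Dividing through by the total gives posterior P(r = 1 | data) = 2/3, P(r = 2 | data) = 1/3, P(r = 4 | data) = 0.
The predictive probability is P(blue next | data) = (0)(2/3) + (1)(1/3) = 1/3.

0.3333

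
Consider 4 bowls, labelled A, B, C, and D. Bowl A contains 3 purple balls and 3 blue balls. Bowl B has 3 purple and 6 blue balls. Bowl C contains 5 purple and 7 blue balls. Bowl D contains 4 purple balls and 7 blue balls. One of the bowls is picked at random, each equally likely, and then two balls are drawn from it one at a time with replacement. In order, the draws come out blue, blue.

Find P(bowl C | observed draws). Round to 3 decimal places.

0.236

For each hypothesis, P(data | H) works out to: P(data | bowl A) = (3/6)(3/6) = 0.25; P(data | bowl B) = (6/9)(6/9) = 0.44444; P(data | bowl C) = (7/12)(7/12) = 0.34028; P(data | bowl D) = (7/11)(7/11) = 0.40496.
The prior-weighted likelihoods are 1/4 · 0.25 = 0.0625, 1/4 · 0.44444 = 0.11111, 1/4 · 0.34028 = 0.085069, 1/4 · 0.40496 = 0.10124; with total 0.35992.
Therefore the posterior P(bowl C | data) = (0.085069) / (0.35992) = 0.23636.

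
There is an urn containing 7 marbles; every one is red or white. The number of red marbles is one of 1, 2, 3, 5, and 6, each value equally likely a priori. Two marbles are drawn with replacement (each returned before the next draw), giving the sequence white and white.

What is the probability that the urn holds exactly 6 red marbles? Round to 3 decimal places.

Under each hypothesis, the probability of the observed sequence is: P(data | r = 1) = (6/7)(6/7) = 36/49; P(data | r = 2) = (5/7)(5/7) = 25/49; P(data | r = 3) = (4/7)(4/7) = 16/49; P(data | r = 5) = (2/7)(2/7) = 4/49; P(data | r = 6) = (1/7)(1/7) = 1/49.
Multiplying each by its prior: 1/5 · 36/49 = 36/245, 1/5 · 25/49 = 5/49, 1/5 · 16/49 = 16/245, 1/5 · 4/49 = 4/245, 1/5 · 1/49 = 1/245; summing to 82/245.
Hence P(r = 6 | data) = (1/245) / (82/245) = 1/82.

0.012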